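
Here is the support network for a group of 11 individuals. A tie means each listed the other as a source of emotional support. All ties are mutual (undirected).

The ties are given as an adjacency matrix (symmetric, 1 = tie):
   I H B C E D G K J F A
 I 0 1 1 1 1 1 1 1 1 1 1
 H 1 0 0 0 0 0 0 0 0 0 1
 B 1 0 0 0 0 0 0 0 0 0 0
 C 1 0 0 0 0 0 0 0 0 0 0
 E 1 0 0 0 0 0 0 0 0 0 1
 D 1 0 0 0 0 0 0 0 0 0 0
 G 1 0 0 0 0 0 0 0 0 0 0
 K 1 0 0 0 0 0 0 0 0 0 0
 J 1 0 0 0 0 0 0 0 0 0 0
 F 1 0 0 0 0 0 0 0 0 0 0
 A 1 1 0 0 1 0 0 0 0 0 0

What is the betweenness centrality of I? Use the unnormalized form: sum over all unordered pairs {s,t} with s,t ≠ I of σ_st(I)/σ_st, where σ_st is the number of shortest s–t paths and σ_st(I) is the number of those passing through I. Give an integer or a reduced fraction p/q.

85/2

Pairs whose geodesics pass through I — H–B: 1; H–C: 1; H–E: 1/2; H–D: 1; H–G: 1; H–K: 1; H–J: 1; H–F: 1; B–C: 1; B–E: 1; B–D: 1; B–G: 1; B–K: 1; B–J: 1 … (+29 more pairs).
All other pairs contribute 0.
Summing the contributions gives betweenness(I) = 85/2.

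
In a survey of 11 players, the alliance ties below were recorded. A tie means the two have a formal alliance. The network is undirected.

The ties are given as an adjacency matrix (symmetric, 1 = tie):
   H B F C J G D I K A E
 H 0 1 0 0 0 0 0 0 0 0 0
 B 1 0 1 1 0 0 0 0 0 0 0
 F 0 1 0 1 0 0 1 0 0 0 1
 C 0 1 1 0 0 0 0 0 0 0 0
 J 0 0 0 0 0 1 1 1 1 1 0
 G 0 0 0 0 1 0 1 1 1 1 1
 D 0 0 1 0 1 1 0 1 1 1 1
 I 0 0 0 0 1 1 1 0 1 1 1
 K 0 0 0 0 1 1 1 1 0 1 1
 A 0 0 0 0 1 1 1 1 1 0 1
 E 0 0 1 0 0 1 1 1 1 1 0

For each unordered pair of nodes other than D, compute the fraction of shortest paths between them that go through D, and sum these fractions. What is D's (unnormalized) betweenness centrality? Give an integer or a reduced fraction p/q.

Pairs whose geodesics pass through D — H–J: 1; H–G: 1/2; H–I: 1/2; H–K: 1/2; H–A: 1/2; B–J: 1; B–G: 1/2; B–I: 1/2; B–K: 1/2; B–A: 1/2; F–J: 1; F–G: 1/2; F–I: 1/2; F–K: 1/2 … (+7 more pairs).
All other pairs contribute 0.
Summing the contributions gives betweenness(D) = 61/5.

61/5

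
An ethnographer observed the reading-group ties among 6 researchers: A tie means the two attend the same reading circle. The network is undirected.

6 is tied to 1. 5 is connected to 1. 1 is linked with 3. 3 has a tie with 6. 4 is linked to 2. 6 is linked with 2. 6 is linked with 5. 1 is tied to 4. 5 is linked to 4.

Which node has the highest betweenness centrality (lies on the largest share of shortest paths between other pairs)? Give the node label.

Unnormalized betweenness of each node: 1:11/6, 2:1/3, 3:0, 4:1, 5:1/3, 6:5/2.
6 has the largest value, 5/2, making it the main broker — the node through which the most shortest paths run.

6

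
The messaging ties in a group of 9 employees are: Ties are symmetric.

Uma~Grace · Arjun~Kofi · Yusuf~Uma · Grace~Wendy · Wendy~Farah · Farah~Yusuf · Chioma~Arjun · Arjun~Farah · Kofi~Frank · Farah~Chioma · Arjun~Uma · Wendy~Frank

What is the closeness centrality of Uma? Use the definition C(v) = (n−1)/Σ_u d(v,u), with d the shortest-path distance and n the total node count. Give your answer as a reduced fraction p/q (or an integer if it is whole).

4/7

Distances from Uma: Arjun:1, Chioma:2, Farah:2, Frank:3, Grace:1, Kofi:2, Wendy:2, Yusuf:1. Sum = 14.
n = 9, so closeness = 8/14 = 4/7.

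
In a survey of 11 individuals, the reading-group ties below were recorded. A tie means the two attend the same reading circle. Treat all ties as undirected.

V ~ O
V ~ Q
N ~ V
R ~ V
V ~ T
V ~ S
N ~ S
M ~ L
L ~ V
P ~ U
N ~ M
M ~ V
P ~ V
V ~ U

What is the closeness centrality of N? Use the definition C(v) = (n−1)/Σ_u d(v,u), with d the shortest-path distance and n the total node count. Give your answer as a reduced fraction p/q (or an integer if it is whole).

10/17

Distances from N: L:2, M:1, O:2, P:2, Q:2, R:2, S:1, T:2, U:2, V:1. Sum = 17.
n = 11, so closeness = 10/17.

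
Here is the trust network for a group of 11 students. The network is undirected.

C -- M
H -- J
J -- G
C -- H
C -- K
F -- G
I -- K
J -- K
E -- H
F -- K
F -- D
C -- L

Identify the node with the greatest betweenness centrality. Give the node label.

K

Unnormalized betweenness of each node: C:61/3, D:0, E:0, F:11, G:7/3, H:23/2, I:0, J:29/3, K:133/6, L:0, M:0.
K has the largest value, 133/6, making it the main broker — the node through which the most shortest paths run.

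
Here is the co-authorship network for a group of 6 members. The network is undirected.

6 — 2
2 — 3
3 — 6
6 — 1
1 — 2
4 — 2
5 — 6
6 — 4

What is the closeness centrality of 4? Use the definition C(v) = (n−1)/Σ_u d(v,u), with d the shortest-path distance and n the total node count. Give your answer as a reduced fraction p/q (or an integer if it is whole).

Distances from 4: 1:2, 2:1, 3:2, 5:2, 6:1. Sum = 8.
n = 6, so closeness = 5/8.

5/8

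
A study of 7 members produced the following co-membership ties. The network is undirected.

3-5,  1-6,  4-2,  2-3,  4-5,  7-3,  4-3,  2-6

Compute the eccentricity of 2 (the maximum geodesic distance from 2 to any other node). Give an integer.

2

Distances from 2: 1:2, 3:1, 4:1, 5:2, 6:1, 7:2.
The largest is 2 (to 5, 7, and 1), so the eccentricity of 2 is 2.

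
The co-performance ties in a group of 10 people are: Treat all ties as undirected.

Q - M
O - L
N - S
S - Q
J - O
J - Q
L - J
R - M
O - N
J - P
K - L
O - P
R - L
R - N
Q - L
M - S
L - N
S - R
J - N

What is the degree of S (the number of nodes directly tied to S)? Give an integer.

4

S is directly tied to M, N, Q, and R. That is 4 neighbors, so the degree of S is 4.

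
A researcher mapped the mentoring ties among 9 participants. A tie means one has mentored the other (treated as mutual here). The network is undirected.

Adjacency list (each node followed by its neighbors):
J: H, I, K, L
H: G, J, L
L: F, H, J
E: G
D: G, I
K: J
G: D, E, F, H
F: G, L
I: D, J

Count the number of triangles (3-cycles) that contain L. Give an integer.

1

L's neighbors: F, H, and J.
Neighbor pairs that are themselves tied: L–H–J. Each forms one triangle with L, for 1 in total.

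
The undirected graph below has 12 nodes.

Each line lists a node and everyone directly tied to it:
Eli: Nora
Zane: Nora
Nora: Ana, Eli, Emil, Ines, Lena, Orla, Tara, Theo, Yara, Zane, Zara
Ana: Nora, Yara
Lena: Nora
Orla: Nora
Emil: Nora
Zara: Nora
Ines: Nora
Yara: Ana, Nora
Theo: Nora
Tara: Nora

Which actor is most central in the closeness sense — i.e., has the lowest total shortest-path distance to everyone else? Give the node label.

Farness (sum of distances to all others) for each node — Ana:20, Eli:21, Emil:21, Ines:21, Lena:21, Nora:11, Orla:21, Tara:21, Theo:21, Yara:20, Zane:21, Zara:21.
The smallest farness is 11, for Nora, so Nora has the highest closeness.

Nora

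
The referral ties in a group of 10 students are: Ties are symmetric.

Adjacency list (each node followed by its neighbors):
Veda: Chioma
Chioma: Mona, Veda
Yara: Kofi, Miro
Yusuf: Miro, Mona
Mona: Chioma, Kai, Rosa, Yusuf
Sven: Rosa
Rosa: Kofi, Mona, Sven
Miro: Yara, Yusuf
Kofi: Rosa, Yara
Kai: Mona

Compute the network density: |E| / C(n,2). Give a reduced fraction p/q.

There are 10 edges and 10 nodes, so the maximum possible is C(10,2) = 45.
Density = 10/45 = 2/9.

2/9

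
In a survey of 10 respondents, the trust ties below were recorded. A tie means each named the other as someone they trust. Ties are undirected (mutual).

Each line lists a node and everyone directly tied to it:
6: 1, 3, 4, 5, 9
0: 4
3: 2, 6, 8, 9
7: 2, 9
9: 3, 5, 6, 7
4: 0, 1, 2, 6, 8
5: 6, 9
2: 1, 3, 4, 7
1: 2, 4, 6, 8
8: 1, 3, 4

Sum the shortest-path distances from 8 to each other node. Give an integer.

17

Distances from 8: 0:2, 1:1, 2:2, 3:1, 4:1, 5:3, 6:2, 7:3, 9:2.
Sum = 2 + 1 + 2 + 1 + 1 + 3 + 2 + 3 + 2 = 17.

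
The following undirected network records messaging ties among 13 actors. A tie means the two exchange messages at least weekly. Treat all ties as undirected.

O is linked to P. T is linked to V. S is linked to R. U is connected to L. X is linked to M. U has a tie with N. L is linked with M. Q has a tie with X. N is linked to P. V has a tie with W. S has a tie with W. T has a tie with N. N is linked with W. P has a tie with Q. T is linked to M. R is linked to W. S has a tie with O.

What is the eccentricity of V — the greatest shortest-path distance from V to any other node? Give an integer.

4

Distances from V: L:3, M:2, N:2, O:3, P:3, Q:4, R:2, S:2, T:1, U:3, W:1, X:3.
The largest is 4 (to Q), so the eccentricity of V is 4.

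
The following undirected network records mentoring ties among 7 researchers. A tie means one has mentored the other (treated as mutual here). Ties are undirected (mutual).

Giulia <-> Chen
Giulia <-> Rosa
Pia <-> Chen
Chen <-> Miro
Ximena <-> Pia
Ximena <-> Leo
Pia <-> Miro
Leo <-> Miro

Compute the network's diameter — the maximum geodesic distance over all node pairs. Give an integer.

4

Eccentricity of each node (its greatest distance to any other): Chen:2, Giulia:3, Leo:4, Miro:3, Pia:3, Rosa:4, Ximena:4.
The maximum eccentricity is 4, realized for instance by the pair Leo–Rosa via Leo – Miro – Chen – Giulia – Rosa. So the diameter is 4.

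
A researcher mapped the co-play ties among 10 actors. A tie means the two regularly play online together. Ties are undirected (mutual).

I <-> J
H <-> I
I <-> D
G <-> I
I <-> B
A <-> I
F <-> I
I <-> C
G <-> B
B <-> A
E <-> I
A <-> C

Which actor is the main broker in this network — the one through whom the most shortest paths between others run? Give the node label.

Unnormalized betweenness of each node: A:1/2, B:1/2, C:0, D:0, E:0, F:0, G:0, H:0, I:32, J:0.
I has the largest value, 32, making it the main broker — the node through which the most shortest paths run.

I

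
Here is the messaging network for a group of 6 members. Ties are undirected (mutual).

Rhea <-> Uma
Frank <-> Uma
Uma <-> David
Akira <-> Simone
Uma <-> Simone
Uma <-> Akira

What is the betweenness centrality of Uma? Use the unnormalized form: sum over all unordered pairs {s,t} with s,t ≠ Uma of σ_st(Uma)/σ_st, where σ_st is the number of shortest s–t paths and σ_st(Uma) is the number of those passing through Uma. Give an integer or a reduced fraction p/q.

Pairs whose geodesics pass through Uma — Akira–David: 1; Akira–Frank: 1; Akira–Rhea: 1; David–Simone: 1; David–Frank: 1; David–Rhea: 1; Simone–Frank: 1; Simone–Rhea: 1; Frank–Rhea: 1.
All other pairs contribute 0.
Summing the contributions gives betweenness(Uma) = 9.

9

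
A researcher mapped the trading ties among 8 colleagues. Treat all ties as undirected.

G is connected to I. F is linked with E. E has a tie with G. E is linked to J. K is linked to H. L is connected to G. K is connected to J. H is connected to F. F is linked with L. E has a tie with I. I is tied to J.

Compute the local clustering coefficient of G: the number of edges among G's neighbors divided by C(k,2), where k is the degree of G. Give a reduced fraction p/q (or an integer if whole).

1/3

G's neighbors: E, I, and L (k = 3).
Possible neighbor pairs: C(3,2) = 3. Edges among them: E–I → e = 1.
Clustering(G) = 1/3.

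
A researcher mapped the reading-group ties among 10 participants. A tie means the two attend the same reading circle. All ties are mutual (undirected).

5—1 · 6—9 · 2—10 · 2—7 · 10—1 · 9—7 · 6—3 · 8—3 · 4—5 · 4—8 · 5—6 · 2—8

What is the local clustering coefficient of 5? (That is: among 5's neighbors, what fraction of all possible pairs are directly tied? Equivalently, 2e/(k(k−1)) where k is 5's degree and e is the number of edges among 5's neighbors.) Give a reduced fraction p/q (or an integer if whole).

5's neighbors: 1, 4, and 6 (k = 3).
Possible neighbor pairs: C(3,2) = 3. Edges among them: none → e = 0.
Clustering(5) = 0/3 = 0.

0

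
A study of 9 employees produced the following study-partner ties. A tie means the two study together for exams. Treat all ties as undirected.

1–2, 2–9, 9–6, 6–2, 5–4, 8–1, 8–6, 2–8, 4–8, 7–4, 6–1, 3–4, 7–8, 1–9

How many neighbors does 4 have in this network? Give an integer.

4

4 is directly tied to 3, 5, 7, and 8. That is 4 neighbors, so the degree of 4 is 4.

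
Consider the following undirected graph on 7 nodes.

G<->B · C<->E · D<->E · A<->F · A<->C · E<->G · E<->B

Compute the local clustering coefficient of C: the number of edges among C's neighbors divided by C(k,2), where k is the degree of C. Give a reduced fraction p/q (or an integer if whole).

C's neighbors: A and E (k = 2).
Possible neighbor pairs: C(2,2) = 1. Edges among them: none → e = 0.
Clustering(C) = 0/1.

0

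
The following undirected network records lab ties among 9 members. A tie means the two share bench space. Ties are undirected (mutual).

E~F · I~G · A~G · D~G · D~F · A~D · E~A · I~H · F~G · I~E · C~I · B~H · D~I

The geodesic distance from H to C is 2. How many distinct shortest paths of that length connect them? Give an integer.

1

The shortest distance is 2, and the only length-2 path is H–I–C. So there is exactly 1 shortest path.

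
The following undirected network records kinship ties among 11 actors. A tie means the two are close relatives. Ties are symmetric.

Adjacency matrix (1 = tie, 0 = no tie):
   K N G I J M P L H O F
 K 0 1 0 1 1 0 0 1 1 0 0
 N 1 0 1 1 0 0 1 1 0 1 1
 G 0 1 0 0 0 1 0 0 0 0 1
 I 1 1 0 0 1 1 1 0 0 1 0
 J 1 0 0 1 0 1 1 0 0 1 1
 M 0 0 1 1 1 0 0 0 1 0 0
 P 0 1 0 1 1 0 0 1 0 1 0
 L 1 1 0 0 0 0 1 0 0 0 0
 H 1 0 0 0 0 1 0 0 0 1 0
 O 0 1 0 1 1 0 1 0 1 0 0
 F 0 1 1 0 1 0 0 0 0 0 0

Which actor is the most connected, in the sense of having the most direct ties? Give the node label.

Degrees — F:3, G:3, H:3, I:6, J:6, K:5, L:3, M:4, N:7, O:5, P:5.
The maximum is 7, attained only by N.

N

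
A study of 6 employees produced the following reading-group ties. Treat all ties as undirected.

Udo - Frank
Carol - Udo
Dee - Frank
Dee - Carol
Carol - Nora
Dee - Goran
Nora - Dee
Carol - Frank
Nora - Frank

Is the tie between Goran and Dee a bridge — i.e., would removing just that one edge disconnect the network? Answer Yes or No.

Without the Goran–Dee edge there is no alternate route between Goran and Dee, so the network disconnects. It is a bridge.

Yes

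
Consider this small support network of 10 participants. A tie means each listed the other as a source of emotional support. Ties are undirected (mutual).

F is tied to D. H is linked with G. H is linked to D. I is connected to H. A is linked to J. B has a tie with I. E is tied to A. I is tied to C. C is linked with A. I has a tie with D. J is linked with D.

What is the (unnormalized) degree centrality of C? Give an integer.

C is directly tied to A and I. That is 2 neighbors, so the degree of C is 2.

2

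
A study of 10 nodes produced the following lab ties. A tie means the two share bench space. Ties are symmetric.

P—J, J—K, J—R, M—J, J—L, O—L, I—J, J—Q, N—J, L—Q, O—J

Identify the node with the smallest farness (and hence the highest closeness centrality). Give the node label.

J

Farness (sum of distances to all others) for each node — I:17, J:9, K:17, L:15, M:17, N:17, O:16, P:17, Q:16, R:17.
The smallest farness is 9, for J, so J has the highest closeness.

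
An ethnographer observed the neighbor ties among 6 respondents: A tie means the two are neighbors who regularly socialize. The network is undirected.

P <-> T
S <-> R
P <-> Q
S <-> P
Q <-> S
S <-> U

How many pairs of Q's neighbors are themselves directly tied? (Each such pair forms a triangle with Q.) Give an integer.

1

Q's neighbors: P and S.
Neighbor pairs that are themselves tied: Q–P–S. Each forms one triangle with Q, for 1 in total.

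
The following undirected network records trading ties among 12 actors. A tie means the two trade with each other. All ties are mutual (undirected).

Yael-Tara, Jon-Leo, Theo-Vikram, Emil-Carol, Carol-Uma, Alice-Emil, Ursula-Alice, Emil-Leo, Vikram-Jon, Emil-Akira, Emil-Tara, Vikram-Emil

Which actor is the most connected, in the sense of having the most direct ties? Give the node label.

Emil

Degrees — Akira:1, Alice:2, Carol:2, Emil:6, Jon:2, Leo:2, Tara:2, Theo:1, Uma:1, Ursula:1, Vikram:3, Yael:1.
The maximum is 6, attained only by Emil.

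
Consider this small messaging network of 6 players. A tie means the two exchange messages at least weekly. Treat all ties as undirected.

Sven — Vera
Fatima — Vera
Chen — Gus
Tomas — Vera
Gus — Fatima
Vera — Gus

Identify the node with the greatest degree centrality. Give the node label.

Degrees — Chen:1, Fatima:2, Gus:3, Sven:1, Tomas:1, Vera:4.
The maximum is 4, attained only by Vera.

Vera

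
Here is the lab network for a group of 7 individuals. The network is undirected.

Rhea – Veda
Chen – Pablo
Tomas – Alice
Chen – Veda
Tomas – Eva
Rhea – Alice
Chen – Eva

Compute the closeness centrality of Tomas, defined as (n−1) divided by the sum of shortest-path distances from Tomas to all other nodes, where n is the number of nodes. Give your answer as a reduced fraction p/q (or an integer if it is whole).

Distances from Tomas: Alice:1, Chen:2, Eva:1, Pablo:3, Rhea:2, Veda:3. Sum = 12.
n = 7, so closeness = 6/12 = 1/2.

1/2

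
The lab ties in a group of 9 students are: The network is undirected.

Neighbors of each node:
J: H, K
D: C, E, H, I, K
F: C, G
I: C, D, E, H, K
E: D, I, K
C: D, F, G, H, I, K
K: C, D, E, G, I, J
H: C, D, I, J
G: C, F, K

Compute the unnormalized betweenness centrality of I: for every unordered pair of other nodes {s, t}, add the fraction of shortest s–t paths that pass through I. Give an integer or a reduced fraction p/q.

4/3

Pairs whose geodesics pass through I — F–E: 1/4; H–E: 1/2; H–K: 1/4; E–C: 1/3.
All other pairs contribute 0.
Summing the contributions gives betweenness(I) = 4/3.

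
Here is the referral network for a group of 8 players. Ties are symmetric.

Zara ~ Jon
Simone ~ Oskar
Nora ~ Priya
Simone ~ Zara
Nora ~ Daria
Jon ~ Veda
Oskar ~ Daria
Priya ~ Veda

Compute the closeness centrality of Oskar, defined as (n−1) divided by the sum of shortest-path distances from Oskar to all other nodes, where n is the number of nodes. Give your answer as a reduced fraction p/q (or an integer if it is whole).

7/16

Distances from Oskar: Daria:1, Jon:3, Nora:2, Priya:3, Simone:1, Veda:4, Zara:2. Sum = 16.
n = 8, so closeness = 7/16.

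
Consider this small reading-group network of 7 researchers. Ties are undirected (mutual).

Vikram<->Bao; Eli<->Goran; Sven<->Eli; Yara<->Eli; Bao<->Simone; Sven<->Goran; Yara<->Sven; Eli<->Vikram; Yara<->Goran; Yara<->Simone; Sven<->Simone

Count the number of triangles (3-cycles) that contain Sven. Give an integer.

Sven's neighbors: Eli, Goran, Simone, and Yara.
Neighbor pairs that are themselves tied: Sven–Eli–Goran; Sven–Eli–Yara; Sven–Goran–Yara; Sven–Simone–Yara. Each forms one triangle with Sven, for 4 in total.

4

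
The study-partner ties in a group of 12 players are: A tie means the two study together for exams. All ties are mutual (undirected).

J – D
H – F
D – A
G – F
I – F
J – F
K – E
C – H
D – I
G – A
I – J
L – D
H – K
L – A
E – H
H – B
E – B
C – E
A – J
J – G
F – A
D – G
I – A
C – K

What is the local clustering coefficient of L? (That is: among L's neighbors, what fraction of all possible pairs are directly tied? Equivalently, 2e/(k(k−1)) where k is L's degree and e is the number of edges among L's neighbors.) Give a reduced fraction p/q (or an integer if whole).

L's neighbors: A and D (k = 2).
Possible neighbor pairs: C(2,2) = 1. Edges among them: A–D → e = 1.
Clustering(L) = 1/1.

1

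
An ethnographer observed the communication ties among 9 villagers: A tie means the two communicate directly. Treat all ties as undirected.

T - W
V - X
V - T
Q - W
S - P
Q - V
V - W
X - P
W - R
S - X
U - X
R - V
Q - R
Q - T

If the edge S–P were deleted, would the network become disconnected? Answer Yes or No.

No

Even without that edge, S still reaches P via S – X – P, so the network stays connected. Not a bridge.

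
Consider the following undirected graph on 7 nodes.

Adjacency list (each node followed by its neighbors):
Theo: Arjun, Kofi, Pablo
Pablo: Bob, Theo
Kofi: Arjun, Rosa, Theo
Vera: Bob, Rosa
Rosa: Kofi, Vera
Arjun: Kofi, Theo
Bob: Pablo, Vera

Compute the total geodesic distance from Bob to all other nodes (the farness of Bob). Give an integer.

12

Distances from Bob: Arjun:3, Kofi:3, Pablo:1, Rosa:2, Theo:2, Vera:1.
Sum = 3 + 3 + 1 + 2 + 2 + 1 = 12.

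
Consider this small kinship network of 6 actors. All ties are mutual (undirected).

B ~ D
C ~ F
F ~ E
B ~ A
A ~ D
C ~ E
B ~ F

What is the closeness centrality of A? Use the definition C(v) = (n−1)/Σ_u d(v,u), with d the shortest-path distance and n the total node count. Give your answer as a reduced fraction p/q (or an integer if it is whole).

Distances from A: B:1, C:3, D:1, E:3, F:2. Sum = 10.
n = 6, so closeness = 5/10 = 1/2.

1/2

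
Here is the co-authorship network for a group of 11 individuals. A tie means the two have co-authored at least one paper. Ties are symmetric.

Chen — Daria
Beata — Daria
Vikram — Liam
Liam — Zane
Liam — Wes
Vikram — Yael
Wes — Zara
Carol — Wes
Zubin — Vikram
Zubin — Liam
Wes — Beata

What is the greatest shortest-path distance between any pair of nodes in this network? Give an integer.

Eccentricity of each node (its greatest distance to any other): Beata:4, Carol:4, Chen:6, Daria:5, Liam:4, Vikram:5, Wes:3, Yael:6, Zane:5, Zara:4, Zubin:5.
The maximum eccentricity is 6, realized for instance by the pair Chen–Yael via Chen – Daria – Beata – Wes – Liam – Vikram – Yael. So the diameter is 6.

6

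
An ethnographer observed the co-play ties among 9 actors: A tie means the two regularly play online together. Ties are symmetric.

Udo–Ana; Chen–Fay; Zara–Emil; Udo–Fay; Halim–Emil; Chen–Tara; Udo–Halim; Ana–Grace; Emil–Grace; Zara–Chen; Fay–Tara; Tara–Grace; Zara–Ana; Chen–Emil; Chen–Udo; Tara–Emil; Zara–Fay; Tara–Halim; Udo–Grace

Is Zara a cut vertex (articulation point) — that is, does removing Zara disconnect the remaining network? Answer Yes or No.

Even without Zara, every remaining node can still reach every other (the residual graph is connected), so Zara is not a cut vertex.

No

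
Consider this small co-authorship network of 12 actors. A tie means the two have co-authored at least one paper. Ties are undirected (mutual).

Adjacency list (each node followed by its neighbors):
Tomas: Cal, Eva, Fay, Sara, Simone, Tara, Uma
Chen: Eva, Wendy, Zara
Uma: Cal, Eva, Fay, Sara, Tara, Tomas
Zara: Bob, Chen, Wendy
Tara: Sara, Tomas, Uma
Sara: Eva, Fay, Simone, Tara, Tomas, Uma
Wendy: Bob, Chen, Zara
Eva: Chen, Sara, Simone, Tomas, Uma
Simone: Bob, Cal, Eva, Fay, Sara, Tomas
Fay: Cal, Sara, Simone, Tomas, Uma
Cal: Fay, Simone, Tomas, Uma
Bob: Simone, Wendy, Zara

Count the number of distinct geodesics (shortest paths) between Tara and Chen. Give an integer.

3

The shortest distance is 3. The length-3 paths are: Tara–Tomas–Eva–Chen; Tara–Uma–Eva–Chen; Tara–Sara–Eva–Chen.
That gives 3 distinct shortest paths.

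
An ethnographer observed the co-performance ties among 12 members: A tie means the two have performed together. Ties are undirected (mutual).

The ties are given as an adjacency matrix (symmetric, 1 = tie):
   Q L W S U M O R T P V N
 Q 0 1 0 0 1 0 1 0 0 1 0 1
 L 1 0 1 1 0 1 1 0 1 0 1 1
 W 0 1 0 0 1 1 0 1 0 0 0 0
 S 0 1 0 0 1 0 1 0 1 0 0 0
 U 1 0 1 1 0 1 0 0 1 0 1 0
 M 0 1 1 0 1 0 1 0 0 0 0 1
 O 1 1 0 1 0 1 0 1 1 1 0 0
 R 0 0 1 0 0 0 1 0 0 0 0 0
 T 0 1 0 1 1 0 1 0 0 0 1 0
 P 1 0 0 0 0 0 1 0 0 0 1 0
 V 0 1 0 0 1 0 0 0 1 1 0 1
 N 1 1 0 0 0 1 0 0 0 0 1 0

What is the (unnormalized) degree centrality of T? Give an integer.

5

T is directly tied to L, O, S, U, and V. That is 5 neighbors, so the degree of T is 5.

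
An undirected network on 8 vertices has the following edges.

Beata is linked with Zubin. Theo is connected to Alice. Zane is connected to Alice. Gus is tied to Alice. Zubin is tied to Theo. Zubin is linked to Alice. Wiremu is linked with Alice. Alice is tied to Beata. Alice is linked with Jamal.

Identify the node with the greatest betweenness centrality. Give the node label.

Unnormalized betweenness of each node: Alice:37/2, Beata:0, Gus:0, Jamal:0, Theo:0, Wiremu:0, Zane:0, Zubin:1/2.
Alice has the largest value, 37/2, making it the main broker — the node through which the most shortest paths run.

Alice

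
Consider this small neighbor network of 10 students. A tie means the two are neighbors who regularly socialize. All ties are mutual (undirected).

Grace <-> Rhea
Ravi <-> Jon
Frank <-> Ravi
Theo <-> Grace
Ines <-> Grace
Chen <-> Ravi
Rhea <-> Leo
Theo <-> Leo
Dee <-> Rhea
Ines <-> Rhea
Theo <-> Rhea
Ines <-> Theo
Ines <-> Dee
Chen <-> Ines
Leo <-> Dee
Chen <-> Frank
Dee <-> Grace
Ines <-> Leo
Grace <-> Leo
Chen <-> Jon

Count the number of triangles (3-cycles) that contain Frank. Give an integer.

Frank's neighbors: Chen and Ravi.
Neighbor pairs that are themselves tied: Frank–Chen–Ravi. Each forms one triangle with Frank, for 1 in total.

1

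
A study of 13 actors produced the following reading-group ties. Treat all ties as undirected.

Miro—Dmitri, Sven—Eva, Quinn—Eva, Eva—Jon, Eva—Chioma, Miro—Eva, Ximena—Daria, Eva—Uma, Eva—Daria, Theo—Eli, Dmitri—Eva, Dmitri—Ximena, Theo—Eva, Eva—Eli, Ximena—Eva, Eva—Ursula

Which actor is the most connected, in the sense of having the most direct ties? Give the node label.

Degrees — Chioma:1, Daria:2, Dmitri:3, Eli:2, Eva:12, Jon:1, Miro:2, Quinn:1, Sven:1, Theo:2, Uma:1, Ursula:1, Ximena:3.
The maximum is 12, attained only by Eva.

Eva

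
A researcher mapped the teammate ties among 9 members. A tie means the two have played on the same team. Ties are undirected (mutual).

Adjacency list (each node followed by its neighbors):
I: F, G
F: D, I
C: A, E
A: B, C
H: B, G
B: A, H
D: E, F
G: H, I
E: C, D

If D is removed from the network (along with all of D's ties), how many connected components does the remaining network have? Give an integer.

D's neighbors (E and F) remain reachable from one another through other ties, so the rest of the network stays in one piece.

1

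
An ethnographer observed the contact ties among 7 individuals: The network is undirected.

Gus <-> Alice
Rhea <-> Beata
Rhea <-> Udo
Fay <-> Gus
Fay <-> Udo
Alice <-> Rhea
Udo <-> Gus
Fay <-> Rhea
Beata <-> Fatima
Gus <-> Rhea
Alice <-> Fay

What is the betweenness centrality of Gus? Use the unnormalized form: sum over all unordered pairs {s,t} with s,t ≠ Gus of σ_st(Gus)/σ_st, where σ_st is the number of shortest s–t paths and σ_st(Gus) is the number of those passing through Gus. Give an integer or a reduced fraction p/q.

Pairs whose geodesics pass through Gus — Udo–Alice: 1/3.
All other pairs contribute 0.
Summing the contributions gives betweenness(Gus) = 1/3.

1/3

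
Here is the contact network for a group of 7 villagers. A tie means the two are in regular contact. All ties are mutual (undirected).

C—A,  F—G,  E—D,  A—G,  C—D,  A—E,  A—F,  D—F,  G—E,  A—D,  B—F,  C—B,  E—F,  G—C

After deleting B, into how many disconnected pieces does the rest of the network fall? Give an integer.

1

B's neighbors (C and F) remain reachable from one another through other ties, so the rest of the network stays in one piece.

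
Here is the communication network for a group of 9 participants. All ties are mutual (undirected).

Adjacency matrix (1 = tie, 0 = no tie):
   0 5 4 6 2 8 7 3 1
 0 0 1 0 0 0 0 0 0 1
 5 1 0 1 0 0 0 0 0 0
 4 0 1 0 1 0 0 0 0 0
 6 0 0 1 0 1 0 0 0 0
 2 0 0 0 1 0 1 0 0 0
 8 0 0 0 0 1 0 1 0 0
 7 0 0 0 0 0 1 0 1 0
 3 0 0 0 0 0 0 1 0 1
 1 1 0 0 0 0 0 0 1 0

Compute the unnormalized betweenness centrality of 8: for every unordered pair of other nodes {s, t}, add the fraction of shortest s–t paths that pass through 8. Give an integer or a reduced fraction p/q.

6

Pairs whose geodesics pass through 8 — 4–7: 1; 6–7: 1; 6–3: 1; 2–7: 1; 2–3: 1; 2–1: 1.
All other pairs contribute 0.
Summing the contributions gives betweenness(8) = 6.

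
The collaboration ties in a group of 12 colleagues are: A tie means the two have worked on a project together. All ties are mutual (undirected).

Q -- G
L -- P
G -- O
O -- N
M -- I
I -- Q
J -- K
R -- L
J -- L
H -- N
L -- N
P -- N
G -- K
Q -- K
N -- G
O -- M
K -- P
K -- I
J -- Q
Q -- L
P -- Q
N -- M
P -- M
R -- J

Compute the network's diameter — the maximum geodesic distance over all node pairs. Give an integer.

3

Eccentricity of each node (its greatest distance to any other): G:3, H:3, I:3, J:3, K:3, L:2, M:3, N:2, O:3, P:2, Q:3, R:3.
The maximum eccentricity is 3, realized for instance by the pair O–R via O – N – L – R. So the diameter is 3.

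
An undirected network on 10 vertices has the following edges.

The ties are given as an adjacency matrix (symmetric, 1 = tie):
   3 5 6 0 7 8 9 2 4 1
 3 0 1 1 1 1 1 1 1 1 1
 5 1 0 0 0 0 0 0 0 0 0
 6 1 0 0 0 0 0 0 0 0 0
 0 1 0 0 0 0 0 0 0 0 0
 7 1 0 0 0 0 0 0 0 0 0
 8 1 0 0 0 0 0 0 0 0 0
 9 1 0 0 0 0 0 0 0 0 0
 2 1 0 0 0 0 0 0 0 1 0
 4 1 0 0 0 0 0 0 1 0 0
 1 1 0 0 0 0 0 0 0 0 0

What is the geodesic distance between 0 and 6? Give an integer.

2

One shortest route is 0 – 3 – 6, which uses 2 edges, and 0 and 6 are not directly tied, so nothing shorter exists. So d(0,6) = 2.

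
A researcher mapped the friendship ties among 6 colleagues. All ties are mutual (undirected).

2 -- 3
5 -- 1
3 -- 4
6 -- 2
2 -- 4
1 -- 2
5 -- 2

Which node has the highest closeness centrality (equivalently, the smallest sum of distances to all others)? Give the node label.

2

Farness (sum of distances to all others) for each node — 1:8, 2:5, 3:8, 4:8, 5:8, 6:9.
The smallest farness is 5, for 2, so 2 has the highest closeness.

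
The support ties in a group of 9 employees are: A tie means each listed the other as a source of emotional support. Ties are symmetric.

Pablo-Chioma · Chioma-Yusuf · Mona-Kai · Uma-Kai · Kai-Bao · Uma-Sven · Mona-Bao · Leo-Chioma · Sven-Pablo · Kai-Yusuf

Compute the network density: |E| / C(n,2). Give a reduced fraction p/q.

There are 10 edges and 9 nodes, so the maximum possible is C(9,2) = 36.
Density = 10/36 = 5/18.

5/18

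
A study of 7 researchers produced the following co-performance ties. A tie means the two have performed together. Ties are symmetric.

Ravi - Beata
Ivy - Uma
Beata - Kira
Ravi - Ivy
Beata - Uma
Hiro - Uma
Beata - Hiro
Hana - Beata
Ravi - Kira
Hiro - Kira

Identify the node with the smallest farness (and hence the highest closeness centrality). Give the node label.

Farness (sum of distances to all others) for each node — Beata:7, Hana:12, Hiro:9, Ivy:11, Kira:9, Ravi:9, Uma:9.
The smallest farness is 7, for Beata, so Beata has the highest closeness.

Beata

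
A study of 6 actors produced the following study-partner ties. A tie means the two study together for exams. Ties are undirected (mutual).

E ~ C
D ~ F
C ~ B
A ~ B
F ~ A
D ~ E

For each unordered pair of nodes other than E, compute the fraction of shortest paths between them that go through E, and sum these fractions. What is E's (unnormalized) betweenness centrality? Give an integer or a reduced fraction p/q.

Pairs whose geodesics pass through E — D–B: 1/2; D–C: 1; F–C: 1/2.
All other pairs contribute 0.
Summing the contributions gives betweenness(E) = 2.

2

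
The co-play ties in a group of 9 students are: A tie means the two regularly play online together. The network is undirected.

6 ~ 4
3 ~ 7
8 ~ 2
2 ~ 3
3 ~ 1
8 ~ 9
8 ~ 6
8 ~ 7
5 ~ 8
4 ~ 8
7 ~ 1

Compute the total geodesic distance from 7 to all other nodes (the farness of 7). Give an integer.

Distances from 7: 1:1, 2:2, 3:1, 4:2, 5:2, 6:2, 8:1, 9:2.
Sum = 1 + 2 + 1 + 2 + 2 + 2 + 1 + 2 = 13.

13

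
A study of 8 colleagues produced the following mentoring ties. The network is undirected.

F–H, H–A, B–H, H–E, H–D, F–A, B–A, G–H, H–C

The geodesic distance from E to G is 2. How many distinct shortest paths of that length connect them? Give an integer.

The shortest distance is 2, and the only length-2 path is E–H–G. So there is exactly 1 shortest path.

1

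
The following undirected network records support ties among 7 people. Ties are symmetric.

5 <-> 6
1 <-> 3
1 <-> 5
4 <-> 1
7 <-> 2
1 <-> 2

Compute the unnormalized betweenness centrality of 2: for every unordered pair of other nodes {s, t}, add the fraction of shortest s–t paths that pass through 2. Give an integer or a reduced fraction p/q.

Pairs whose geodesics pass through 2 — 5–7: 1; 6–7: 1; 3–7: 1; 7–4: 1; 7–1: 1.
All other pairs contribute 0.
Summing the contributions gives betweenness(2) = 5.

5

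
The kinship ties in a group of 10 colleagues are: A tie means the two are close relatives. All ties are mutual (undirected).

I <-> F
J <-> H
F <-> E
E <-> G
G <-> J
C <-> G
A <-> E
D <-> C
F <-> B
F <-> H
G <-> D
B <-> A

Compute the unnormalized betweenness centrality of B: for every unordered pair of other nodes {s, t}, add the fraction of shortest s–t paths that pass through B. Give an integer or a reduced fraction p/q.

Pairs whose geodesics pass through B — A–H: 1/2; A–I: 1/2; A–F: 1/2.
All other pairs contribute 0.
Summing the contributions gives betweenness(B) = 3/2.

3/2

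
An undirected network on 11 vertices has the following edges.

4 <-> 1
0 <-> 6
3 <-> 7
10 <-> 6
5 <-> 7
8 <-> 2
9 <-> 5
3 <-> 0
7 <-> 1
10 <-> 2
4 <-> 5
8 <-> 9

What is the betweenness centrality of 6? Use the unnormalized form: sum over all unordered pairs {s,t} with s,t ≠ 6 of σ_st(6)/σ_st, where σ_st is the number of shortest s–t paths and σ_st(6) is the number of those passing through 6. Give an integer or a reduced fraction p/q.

Pairs whose geodesics pass through 6 — 8–0: 1; 2–0: 1; 2–3: 1; 10–0: 1; 10–3: 1; 10–7: 1; 10–1: 1.
All other pairs contribute 0.
Summing the contributions gives betweenness(6) = 7.

7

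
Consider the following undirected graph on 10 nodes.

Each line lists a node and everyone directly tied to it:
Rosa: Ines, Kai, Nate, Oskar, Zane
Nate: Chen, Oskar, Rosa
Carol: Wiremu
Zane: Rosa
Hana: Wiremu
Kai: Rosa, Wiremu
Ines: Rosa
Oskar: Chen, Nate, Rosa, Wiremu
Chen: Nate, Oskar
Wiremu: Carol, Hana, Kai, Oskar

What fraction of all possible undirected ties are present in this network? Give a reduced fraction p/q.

There are 12 edges and 10 nodes, so the maximum possible is C(10,2) = 45.
Density = 12/45 = 4/15.

4/15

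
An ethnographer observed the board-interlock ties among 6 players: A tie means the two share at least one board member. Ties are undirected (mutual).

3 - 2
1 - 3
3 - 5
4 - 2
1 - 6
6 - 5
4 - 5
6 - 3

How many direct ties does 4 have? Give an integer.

4 is directly tied to 2 and 5. That is 2 neighbors, so the degree of 4 is 2.

2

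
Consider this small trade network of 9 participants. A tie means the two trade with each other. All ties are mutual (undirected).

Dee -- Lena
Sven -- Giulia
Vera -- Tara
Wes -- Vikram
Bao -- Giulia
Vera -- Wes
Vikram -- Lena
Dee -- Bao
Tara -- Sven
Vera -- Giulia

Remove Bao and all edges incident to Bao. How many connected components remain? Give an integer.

1

Bao's neighbors (Dee and Giulia) remain reachable from one another through other ties, so the rest of the network stays in one piece.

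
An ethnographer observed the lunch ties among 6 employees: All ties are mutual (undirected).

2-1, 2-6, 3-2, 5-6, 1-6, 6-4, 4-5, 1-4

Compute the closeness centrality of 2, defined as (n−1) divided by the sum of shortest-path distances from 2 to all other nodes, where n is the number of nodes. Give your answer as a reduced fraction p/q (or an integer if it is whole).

Distances from 2: 1:1, 3:1, 4:2, 5:2, 6:1. Sum = 7.
n = 6, so closeness = 5/7.

5/7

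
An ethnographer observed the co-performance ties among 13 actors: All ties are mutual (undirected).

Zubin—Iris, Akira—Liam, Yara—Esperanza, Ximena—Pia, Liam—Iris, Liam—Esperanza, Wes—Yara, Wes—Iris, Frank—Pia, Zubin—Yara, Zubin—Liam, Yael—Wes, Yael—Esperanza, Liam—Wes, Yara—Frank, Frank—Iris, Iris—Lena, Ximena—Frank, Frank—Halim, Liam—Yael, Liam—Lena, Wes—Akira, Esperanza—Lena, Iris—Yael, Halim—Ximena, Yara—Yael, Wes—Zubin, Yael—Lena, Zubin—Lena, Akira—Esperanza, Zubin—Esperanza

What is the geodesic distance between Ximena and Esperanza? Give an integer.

One shortest route is Ximena – Frank – Yara – Esperanza, which uses 3 edges, and at distance 2 from Ximena we only reach {Iris, Yara}, which does not include Esperanza. So d(Ximena,Esperanza) = 3.

3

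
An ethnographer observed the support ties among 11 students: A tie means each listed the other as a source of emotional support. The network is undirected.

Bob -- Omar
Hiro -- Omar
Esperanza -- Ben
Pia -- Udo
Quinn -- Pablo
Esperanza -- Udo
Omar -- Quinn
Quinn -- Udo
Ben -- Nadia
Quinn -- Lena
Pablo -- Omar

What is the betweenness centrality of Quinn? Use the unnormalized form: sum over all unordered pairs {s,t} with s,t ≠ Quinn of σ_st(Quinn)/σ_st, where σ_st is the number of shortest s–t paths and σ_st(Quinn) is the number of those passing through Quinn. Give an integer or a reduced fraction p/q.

Pairs whose geodesics pass through Quinn — Esperanza–Hiro: 1; Esperanza–Bob: 1; Esperanza–Omar: 1; Esperanza–Lena: 1; Esperanza–Pablo: 1; Nadia–Hiro: 1; Nadia–Bob: 1; Nadia–Omar: 1; Nadia–Lena: 1; Nadia–Pablo: 1; Udo–Hiro: 1; Udo–Bob: 1; Udo–Omar: 1; Udo–Lena: 1 … (+15 more pairs).
All other pairs contribute 0.
Summing the contributions gives betweenness(Quinn) = 29.

29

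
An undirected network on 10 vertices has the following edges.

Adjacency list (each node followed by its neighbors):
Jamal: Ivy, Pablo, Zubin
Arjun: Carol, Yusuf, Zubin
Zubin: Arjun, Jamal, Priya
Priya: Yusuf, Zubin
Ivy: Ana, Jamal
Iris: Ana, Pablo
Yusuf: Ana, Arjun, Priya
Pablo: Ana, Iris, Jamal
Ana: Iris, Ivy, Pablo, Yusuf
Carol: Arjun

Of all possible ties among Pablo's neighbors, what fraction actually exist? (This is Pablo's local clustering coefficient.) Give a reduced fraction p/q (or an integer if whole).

Pablo's neighbors: Ana, Iris, and Jamal (k = 3).
Possible neighbor pairs: C(3,2) = 3. Edges among them: Ana–Iris → e = 1.
Clustering(Pablo) = 1/3.

1/3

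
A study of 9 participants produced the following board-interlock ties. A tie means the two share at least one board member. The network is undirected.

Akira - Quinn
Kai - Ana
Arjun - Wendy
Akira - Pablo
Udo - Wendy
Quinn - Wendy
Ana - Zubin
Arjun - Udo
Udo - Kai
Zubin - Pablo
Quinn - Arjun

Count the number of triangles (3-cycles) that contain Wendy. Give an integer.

Wendy's neighbors: Arjun, Quinn, and Udo.
Neighbor pairs that are themselves tied: Wendy–Arjun–Quinn; Wendy–Arjun–Udo. Each forms one triangle with Wendy, for 2 in total.

2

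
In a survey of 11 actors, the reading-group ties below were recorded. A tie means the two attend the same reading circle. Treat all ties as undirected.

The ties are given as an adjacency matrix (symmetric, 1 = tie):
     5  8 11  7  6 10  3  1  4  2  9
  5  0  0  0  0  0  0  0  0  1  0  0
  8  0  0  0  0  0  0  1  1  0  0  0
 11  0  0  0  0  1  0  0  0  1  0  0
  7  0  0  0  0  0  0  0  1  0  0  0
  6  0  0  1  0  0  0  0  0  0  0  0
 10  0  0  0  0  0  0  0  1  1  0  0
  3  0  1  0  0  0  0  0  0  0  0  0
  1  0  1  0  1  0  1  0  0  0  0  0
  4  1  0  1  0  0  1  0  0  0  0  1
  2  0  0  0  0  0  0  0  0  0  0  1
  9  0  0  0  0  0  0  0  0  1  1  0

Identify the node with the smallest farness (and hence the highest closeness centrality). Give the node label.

Farness (sum of distances to all others) for each node — 1:24, 2:36, 3:40, 4:20, 5:29, 6:36, 7:33, 8:31, 9:27, 10:21, 11:27.
The smallest farness is 20, for 4, so 4 has the highest closeness.

4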